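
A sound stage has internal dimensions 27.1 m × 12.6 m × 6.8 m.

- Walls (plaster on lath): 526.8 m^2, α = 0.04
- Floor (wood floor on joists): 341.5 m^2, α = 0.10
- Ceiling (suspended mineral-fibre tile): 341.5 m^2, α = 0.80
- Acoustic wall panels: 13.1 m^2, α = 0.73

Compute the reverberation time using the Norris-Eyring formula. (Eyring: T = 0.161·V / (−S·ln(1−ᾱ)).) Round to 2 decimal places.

0.94 seconds

Total surface area S = 526.8 + 341.5 + 341.5 + 13.1 = 1222.9 m^2.
Σ(Sᵢαᵢ) = 526.8×0.04 + 341.5×0.10 + 341.5×0.80 + 13.1×0.73 = 337.985.
ᾱ = 337.985 / 1222.9 = 0.2764.
−S·ln(1−ᾱ) = −1222.9 × ln(1 − 0.2764) = 395.628.
V = 27.1 × 12.6 × 6.8 = 2321.928 m³.
T = 0.161·V/[−S·ln(1−ᾱ)] = 0.161·2321.928/395.628 = 0.94 s.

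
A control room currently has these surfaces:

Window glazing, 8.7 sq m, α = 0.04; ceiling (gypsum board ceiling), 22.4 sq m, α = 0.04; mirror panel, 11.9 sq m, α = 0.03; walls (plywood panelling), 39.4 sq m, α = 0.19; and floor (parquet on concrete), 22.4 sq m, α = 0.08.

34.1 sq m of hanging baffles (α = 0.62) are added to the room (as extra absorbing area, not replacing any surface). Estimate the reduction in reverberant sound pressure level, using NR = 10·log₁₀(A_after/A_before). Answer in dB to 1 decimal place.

4.7 dB

Equivalent absorption area: A_before = 8.7·0.04 + 22.4·0.04 + 11.9·0.03 + 39.4·0.19 + 22.4·0.08 = 10.879 sq m.
Added absorption = 34.1 × 0.62 = 21.142 sabins.
New total A_after = 32.021 sabins.
Reduction = 10 log₁₀(A_after/A_before) = 10 log₁₀(2.9434) = 4.7 dB.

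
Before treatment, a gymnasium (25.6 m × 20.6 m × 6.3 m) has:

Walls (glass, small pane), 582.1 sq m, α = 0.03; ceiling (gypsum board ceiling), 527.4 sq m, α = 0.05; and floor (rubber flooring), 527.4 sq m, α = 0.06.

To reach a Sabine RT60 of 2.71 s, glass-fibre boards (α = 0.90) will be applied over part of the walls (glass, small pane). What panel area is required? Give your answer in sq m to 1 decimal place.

Equivalent absorption area: A₁ = 582.1·0.03 + 527.4·0.05 + 527.4·0.06 = 75.477 sq m.
V = 3322.368 m³. Target absorption A₂ = 0.161 × 3322.368 / 2.71 = 197.381 sabins.
ΔA needed = 197.381 − 75.477 = 121.904 sabins.
Net gain per sq m: Δα = 0.90 − 0.03 = 0.87.
Panel area = 121.904 / 0.87 = 140.1 sq m.

140.1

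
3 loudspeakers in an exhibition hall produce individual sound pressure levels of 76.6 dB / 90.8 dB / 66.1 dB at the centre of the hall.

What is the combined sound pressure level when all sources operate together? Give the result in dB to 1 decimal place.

91.0 dB

Sum in the linear (power) domain: Σ 10^(Lᵢ/10) = 10^(76.6/10) + 10^(90.8/10) + 10^(66.1/10) = 1.252e+09.
L_total = 10·log₁₀(1.252e+09) = 91.0 dB.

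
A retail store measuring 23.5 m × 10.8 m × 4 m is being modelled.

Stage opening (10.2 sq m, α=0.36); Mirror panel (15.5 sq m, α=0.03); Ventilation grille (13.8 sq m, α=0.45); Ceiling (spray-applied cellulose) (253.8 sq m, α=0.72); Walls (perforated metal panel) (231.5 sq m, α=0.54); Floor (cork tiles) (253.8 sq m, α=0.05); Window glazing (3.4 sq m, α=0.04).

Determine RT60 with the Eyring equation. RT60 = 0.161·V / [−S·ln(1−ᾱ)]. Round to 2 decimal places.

0.38 sec

Total surface area S = 10.2 + 15.5 + 13.8 + 253.8 + 231.5 + 253.8 + 3.4 = 782.0 sq m.
Absorption A = 10.2·0.36 + 15.5·0.03 + 13.8·0.45 + 253.8·0.72 + 231.5·0.54 + 253.8·0.05 + 3.4·0.04 = 330.919 sabins.
ᾱ = 330.919 / 782.0 = 0.4232.
Eyring denominator: −S ln(1−ᾱ) = 430.303.
V = 23.5 × 10.8 × 4 = 1015.2 m³.
RT60 = 0.161 × 1015.2 / 430.303 = 0.38 s.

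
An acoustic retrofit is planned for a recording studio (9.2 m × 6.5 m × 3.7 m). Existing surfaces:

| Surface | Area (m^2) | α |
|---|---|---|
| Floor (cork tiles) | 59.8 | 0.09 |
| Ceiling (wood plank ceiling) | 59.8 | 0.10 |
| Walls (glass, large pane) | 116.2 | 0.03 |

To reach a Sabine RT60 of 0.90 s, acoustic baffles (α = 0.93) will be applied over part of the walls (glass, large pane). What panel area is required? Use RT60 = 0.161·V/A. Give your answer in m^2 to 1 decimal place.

Equivalent absorption area: A₁ = 59.8·0.09 + 59.8·0.10 + 116.2·0.03 = 14.848 m^2.
V = 221.26 m³. Target absorption A₂ = 0.161 × 221.26 / 0.90 = 39.581 sabins.
Absorption to add: 39.581 − 14.848 = 24.733 sabins.
Each m^2 of panel replacing the walls (glass, large pane) adds (0.93 − 0.03) = 0.90 sabins.
Panel area = 24.733 / 0.90 = 27.5 m^2.

27.5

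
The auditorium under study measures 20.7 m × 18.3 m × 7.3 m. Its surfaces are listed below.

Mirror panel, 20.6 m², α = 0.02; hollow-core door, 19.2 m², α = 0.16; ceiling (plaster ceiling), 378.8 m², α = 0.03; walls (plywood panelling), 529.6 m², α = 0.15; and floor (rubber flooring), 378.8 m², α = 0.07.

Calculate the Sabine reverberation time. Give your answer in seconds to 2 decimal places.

Total absorption A = 20.6*0.02 + 19.2*0.16 + 378.8*0.03 + 529.6*0.15 + 378.8*0.07
  = 0.412 + 3.072 + 11.364 + 79.440 + 26.516 = 120.804 m² sabins.
V = 20.7·18.3·7.3 = 2765.313 m³.
Sabine: RT60 = 0.161 × 2765.313 / 120.804 = 3.69 s.

3.69 sec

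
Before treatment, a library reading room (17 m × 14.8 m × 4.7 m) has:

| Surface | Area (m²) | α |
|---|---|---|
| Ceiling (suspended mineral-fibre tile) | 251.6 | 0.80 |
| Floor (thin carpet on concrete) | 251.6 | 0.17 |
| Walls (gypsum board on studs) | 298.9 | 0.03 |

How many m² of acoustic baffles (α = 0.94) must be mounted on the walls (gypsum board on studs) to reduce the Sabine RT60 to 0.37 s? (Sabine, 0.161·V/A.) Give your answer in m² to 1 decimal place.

287.4

Total absorption A₁ = 251.6*0.80 + 251.6*0.17 + 298.9*0.03
  = 201.280 + 42.772 + 8.967 = 253.019 m² sabins.
V = 1182.52 m³. Target absorption A₂ = 0.161 × 1182.52 / 0.37 = 514.556 sabins.
ΔA needed = 514.556 − 253.019 = 261.537 sabins.
Each m² of panel replacing the walls (gypsum board on studs) adds (0.94 − 0.03) = 0.91 sabins.
Area = ΔA/Δα = 261.537/0.91 = 287.4 m².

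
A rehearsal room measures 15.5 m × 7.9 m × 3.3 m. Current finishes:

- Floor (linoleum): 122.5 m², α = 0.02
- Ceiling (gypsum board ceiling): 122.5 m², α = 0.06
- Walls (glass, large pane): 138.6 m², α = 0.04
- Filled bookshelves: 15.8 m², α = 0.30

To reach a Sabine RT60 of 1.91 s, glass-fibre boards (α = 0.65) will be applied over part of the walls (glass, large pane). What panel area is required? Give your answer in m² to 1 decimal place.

22.9

Summing Sᵢαᵢ: 2.450 + 7.350 + 5.544 + 4.740 → A₁ = 20.084 sabins.
Required A₂ = 0.161·404.085/1.91 = 34.062 sabins.
Absorption to add: 34.062 − 20.084 = 13.978 sabins.
Net gain per m²: Δα = 0.65 − 0.04 = 0.61.
Area = ΔA/Δα = 13.978/0.61 = 22.9 m².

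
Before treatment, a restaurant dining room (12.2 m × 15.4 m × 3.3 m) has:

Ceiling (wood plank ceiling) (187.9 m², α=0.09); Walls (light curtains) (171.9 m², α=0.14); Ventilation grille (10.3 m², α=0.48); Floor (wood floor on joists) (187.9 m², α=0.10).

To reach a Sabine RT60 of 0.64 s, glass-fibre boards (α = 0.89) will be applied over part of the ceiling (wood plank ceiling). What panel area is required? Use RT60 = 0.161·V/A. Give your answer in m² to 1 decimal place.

Equivalent absorption area: A₁ = 187.9·0.09 + 171.9·0.14 + 10.3·0.48 + 187.9·0.10 = 64.711 m².
V = 620.004 m³. Target absorption A₂ = 0.161 × 620.004 / 0.64 = 155.970 sabins.
Absorption to add: 155.970 − 64.711 = 91.259 sabins.
Each m² of panel replacing the ceiling (wood plank ceiling) adds (0.89 − 0.09) = 0.80 sabins.
Area = ΔA/Δα = 91.259/0.80 = 114.1 m².

114.1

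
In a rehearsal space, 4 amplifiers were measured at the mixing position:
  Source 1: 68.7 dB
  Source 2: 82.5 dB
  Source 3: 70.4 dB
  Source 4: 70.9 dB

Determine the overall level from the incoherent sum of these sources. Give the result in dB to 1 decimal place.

83.2 dB

Converting to relative power and adding: 10^(68.7/10) + 10^(82.5/10) + 10^(70.4/10) + 10^(70.9/10) = 2.085e+08.
Back to dB: 10·log₁₀ Σ = 83.2 dB.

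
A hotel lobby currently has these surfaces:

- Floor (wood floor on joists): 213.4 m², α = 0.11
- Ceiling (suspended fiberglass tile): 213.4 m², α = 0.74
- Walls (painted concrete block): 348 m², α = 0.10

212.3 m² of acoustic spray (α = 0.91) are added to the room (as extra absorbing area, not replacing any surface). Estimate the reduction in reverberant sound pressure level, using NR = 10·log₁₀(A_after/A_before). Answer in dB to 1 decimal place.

Total absorption A_before = 213.4·0.11 + 213.4·0.74 + 348·0.10
  = 23.474 + 157.916 + 34.800 = 216.190 m² sabins.
Added absorption = 212.3 × 0.91 = 193.193 sabins.
New total A_after = 409.383 sabins.
NR = 10·log₁₀(409.383/216.190) = 2.8 dB.

2.8 dB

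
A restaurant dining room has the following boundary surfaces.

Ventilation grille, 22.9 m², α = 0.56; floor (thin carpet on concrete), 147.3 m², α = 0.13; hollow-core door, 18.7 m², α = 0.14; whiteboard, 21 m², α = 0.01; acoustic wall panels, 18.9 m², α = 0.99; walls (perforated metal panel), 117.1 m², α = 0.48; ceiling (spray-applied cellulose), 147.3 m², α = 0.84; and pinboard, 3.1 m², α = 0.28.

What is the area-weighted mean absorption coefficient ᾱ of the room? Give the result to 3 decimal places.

0.472

Total surface area S = 496.3 m².
A = 22.9×0.56 + 147.3×0.13 + 18.7×0.14 + 21×0.01 + 18.9×0.99 + 117.1×0.48 + 147.3×0.84 + 3.1×0.28 = 234.320 sabins.
ᾱ = A/S = 0.472.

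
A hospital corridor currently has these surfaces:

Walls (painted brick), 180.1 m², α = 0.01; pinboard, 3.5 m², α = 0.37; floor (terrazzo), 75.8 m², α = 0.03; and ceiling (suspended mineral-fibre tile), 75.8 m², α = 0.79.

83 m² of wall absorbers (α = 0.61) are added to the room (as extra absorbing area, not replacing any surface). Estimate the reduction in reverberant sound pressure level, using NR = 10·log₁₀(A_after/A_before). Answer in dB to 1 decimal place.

2.5 dB

A_before = Σ Sᵢαᵢ = 180.1×0.01 + 3.5×0.37 + 75.8×0.03 + 75.8×0.79 = 65.252 sabins.
Treatment contributes 83·0.61 = 50.630 sabins.
New total A_after = 115.882 sabins.
Reduction = 10 log₁₀(A_after/A_before) = 10 log₁₀(1.7759) = 2.5 dB.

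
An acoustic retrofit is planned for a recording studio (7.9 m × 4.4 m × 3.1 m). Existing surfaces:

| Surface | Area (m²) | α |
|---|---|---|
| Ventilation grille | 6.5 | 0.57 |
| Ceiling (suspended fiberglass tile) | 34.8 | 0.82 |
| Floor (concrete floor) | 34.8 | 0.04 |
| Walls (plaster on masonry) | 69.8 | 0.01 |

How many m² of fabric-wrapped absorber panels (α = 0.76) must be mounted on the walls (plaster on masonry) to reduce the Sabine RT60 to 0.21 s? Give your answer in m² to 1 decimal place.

64.4

A₁ = Σ Sᵢαᵢ = 6.5·0.57 + 34.8·0.82 + 34.8·0.04 + 69.8·0.01 = 34.331 sabins.
Required A₂ = 0.161·107.756/0.21 = 82.613 sabins.
Absorption to add: 82.613 − 34.331 = 48.282 sabins.
Each m² of panel replacing the walls (plaster on masonry) adds (0.76 − 0.01) = 0.75 sabins.
Panel area = 48.282 / 0.75 = 64.4 m².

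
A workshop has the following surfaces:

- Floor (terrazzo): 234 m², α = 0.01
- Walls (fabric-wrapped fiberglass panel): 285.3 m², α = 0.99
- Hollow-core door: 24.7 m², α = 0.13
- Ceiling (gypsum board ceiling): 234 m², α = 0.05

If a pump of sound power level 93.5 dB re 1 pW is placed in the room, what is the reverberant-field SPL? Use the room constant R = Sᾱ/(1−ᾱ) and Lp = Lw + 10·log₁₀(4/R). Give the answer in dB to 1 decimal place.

72.6 dB

Σ(Sᵢαᵢ) = 234·0.01 + 285.3·0.99 + 24.7·0.13 + 234·0.05 = 299.698; total area S = 778.0 m².
ᾱ = 299.698/778.0 = 0.3852; R = Sᾱ/(1−ᾱ) = 299.698/(1−0.3852) = 487.472 m².
Lp = Lw + 10 log₁₀(4/R) = 93.5 -20.86 = 72.6 dB.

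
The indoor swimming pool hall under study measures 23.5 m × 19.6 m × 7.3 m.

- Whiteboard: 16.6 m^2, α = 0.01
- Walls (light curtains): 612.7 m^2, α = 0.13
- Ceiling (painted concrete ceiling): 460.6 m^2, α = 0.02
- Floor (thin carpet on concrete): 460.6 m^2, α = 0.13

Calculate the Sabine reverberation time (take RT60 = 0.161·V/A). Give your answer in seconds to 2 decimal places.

3.64 seconds

Total absorption A = 16.6×0.01 + 612.7×0.13 + 460.6×0.02 + 460.6×0.13
  = 0.166 + 79.651 + 9.212 + 59.878 = 148.907 m^2 sabins.
Room volume: 3362.38 m³.
RT60 = 0.161 · V / A = 0.161 × 3362.38 / 148.907 = 3.64 s.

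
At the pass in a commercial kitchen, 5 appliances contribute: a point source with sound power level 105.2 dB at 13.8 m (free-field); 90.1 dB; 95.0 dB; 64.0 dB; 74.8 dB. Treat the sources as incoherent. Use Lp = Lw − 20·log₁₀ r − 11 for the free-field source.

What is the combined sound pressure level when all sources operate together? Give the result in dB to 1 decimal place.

Source at 13.8 m: Lp = 105.2 − 20·log₁₀(13.8) − 11 = 71.4 dB.
Sum in the linear (power) domain: Σ 10^(Lᵢ/10) = 10^(71.4/10) + 10^(90.1/10) + 10^(95.0/10) + 10^(64.0/10) + 10^(74.8/10) = 4.232e+09.
Back to dB: 10·log₁₀ Σ = 96.3 dB.

96.3 dB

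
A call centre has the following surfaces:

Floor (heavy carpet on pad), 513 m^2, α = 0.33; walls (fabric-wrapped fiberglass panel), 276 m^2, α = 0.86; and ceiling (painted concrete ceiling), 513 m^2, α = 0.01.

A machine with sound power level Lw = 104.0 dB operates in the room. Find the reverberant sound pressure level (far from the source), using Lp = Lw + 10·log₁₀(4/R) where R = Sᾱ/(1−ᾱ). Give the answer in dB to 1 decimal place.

82.2 dB

A = 411.780 sabins; S = 1302.0 m^2.
ᾱ = 0.3163, so room constant R = A/(1−ᾱ) = 602.282 m^2.
Lp = 104.0 + 10·log₁₀(4/602.282) = 104.0 + (-21.78) = 82.2 dB.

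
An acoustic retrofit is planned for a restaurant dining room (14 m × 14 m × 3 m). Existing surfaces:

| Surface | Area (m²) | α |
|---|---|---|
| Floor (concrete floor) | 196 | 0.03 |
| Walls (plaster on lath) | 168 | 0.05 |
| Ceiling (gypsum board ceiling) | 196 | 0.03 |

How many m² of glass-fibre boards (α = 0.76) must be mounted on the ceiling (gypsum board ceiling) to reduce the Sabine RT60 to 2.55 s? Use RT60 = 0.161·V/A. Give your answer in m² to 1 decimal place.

23.2

Total absorption A₁ = 196·0.03 + 168·0.05 + 196·0.03
  = 5.880 + 8.400 + 5.880 = 20.160 m² sabins.
V = 588 m³. Target absorption A₂ = 0.161 × 588 / 2.55 = 37.125 sabins.
ΔA needed = 37.125 − 20.160 = 16.965 sabins.
Net gain per m²: Δα = 0.76 − 0.03 = 0.73.
Panel area = 16.965 / 0.73 = 23.2 m².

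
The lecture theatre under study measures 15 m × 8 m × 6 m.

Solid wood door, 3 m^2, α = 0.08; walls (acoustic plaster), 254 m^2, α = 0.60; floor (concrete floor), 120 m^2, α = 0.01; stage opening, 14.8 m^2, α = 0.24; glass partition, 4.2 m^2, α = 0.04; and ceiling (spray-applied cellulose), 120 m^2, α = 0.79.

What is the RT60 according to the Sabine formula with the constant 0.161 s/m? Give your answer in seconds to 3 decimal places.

0.459 s

A = Σ Sᵢαᵢ = 3×0.08 + 254×0.60 + 120×0.01 + 14.8×0.24 + 4.2×0.04 + 120×0.79 = 252.360 sabins.
Volume V = 15 × 8 × 6 = 720 m³.
T = 0.161 V/A = 0.161·720/252.360 = 0.459 s.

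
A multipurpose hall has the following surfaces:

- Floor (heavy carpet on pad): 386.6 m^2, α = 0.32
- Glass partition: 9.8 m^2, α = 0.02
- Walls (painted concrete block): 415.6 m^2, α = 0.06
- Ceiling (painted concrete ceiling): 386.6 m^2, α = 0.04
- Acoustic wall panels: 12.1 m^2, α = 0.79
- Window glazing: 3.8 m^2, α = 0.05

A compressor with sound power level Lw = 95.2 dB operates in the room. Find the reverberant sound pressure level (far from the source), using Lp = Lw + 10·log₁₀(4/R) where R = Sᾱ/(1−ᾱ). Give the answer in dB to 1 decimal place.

A = 174.057 sabins; S = 1214.5 m^2.
ᾱ = 0.1433, so room constant R = A/(1−ᾱ) = 203.171 m^2.
Lp = 95.2 + 10·log₁₀(4/203.171) = 95.2 + (-17.06) = 78.1 dB.

78.1 dB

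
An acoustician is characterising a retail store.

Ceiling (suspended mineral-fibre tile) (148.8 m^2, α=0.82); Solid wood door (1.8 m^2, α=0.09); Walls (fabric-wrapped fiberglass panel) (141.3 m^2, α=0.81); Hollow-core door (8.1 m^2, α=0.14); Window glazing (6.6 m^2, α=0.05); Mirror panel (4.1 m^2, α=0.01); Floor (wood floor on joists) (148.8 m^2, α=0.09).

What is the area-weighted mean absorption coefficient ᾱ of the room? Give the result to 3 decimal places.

S = Σ Sᵢ = 148.8 + 1.8 + 141.3 + 8.1 + 6.6 + 4.1 + 148.8 = 459.5 m^2.
A = 148.8*0.82 + 1.8*0.09 + 141.3*0.81 + 8.1*0.14 + 6.6*0.05 + 4.1*0.01 + 148.8*0.09 = 251.528 sabins.
ᾱ = A/S = 0.547.

0.547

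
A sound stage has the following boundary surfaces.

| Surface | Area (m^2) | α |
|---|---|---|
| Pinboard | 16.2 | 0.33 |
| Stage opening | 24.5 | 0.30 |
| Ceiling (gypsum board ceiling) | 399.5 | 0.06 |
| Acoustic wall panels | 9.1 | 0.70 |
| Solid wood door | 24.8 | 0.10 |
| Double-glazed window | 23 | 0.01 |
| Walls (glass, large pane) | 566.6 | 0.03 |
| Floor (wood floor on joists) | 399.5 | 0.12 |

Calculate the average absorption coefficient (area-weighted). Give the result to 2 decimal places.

0.08

S = Σ Sᵢ = 16.2 + 24.5 + 399.5 + 9.1 + 24.8 + 23 + 566.6 + 399.5 = 1463.2 m^2.
Weighted sum Σ Sα = 110.684.
ᾱ = 110.684 / 1463.2 = 0.08.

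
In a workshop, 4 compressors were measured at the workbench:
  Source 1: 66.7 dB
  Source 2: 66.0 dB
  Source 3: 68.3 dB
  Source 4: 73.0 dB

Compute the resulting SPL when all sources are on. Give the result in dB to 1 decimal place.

Σ 10^(Lᵢ/10) = 3.537e+07.
L_total = 10·log₁₀(3.537e+07) = 75.5 dB.

75.5 dB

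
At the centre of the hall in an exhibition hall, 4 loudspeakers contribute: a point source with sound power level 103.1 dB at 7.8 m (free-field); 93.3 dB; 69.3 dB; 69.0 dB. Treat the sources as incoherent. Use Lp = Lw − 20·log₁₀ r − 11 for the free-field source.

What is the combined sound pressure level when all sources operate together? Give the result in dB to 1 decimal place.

Source at 7.8 m: Lp = 103.1 − 20·log₁₀(7.8) − 11 = 74.3 dB.
Converting to relative power and adding: 10^(74.3/10) + 10^(93.3/10) + 10^(69.3/10) + 10^(69.0/10) = 2.181e+09.
Back to dB: 10·log₁₀ Σ = 93.4 dB.

93.4 dB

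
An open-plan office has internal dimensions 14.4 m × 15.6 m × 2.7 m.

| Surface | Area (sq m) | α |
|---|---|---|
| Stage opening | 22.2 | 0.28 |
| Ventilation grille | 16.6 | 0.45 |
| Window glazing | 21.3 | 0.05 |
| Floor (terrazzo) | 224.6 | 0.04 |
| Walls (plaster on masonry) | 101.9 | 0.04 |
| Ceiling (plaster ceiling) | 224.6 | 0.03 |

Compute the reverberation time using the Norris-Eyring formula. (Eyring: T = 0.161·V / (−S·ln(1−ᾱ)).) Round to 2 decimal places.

2.75 s

S = Σ Sᵢ = 611.2 sq m.
Absorption A = 22.2·0.28 + 16.6·0.45 + 21.3·0.05 + 224.6·0.04 + 101.9·0.04 + 224.6·0.03 = 34.549 sabins.
ᾱ = 34.549 / 611.2 = 0.0565.
Eyring denominator: −S ln(1−ᾱ) = 35.547.
V = 14.4 × 15.6 × 2.7 = 606.528 m³.
RT60 = 0.161 × 606.528 / 35.547 = 2.75 s.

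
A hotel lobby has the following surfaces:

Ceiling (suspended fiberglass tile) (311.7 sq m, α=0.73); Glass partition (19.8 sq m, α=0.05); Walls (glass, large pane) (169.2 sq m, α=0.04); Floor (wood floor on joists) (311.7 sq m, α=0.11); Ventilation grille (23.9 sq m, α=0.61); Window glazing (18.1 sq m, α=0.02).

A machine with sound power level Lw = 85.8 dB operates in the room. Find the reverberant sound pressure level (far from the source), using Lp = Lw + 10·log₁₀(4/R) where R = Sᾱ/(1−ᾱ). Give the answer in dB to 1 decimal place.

A = 284.527 sabins; S = 854.4 sq m.
ᾱ = 0.3330, so room constant R = A/(1−ᾱ) = 426.577 sq m.
Lp = 85.8 + 10·log₁₀(4/426.577) = 85.8 + (-20.28) = 65.5 dB.

65.5 dB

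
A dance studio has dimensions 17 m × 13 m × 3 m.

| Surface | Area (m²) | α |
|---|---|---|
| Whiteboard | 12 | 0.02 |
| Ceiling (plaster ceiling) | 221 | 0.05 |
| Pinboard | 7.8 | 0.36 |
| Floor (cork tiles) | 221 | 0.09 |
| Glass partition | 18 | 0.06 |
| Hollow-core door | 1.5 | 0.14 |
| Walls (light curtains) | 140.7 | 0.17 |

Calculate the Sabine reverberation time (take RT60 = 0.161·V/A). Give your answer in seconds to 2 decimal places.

Total absorption A = 12×0.02 + 221×0.05 + 7.8×0.36 + 221×0.09 + 18×0.06 + 1.5×0.14 + 140.7×0.17
  = 0.240 + 11.050 + 2.808 + 19.890 + 1.080 + 0.210 + 23.919 = 59.197 m² sabins.
Volume V = 17 × 13 × 3 = 663 m³.
Sabine: RT60 = 0.161 × 663 / 59.197 = 1.80 s.

1.80 s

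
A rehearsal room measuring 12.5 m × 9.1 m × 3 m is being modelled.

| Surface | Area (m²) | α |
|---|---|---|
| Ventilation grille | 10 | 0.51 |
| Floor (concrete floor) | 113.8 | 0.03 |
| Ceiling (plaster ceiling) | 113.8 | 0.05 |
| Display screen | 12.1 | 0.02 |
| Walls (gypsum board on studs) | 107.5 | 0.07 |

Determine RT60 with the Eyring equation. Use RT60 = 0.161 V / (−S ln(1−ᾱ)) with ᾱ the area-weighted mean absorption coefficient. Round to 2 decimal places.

S = Σ Sᵢ = 357.2 m².
Σ(Sᵢαᵢ) = 10×0.51 + 113.8×0.03 + 113.8×0.05 + 12.1×0.02 + 107.5×0.07 = 21.971.
Mean coefficient ᾱ = A/S = 0.0615.
Eyring denominator: −S ln(1−ᾱ) = 22.672.
V = 12.5 × 9.1 × 3 = 341.25 m³.
RT60 = 0.161 × 341.25 / 22.672 = 2.42 s.

2.42 s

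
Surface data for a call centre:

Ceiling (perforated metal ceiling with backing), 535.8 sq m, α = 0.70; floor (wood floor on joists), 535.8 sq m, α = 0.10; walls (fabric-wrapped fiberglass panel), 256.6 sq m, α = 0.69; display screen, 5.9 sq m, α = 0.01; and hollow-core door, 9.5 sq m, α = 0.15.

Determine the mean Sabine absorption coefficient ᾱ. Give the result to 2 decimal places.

Total surface area S = 1343.6 sq m.
Weighted sum Σ Sα = 607.178.
ᾱ = A/S = 0.45.

0.45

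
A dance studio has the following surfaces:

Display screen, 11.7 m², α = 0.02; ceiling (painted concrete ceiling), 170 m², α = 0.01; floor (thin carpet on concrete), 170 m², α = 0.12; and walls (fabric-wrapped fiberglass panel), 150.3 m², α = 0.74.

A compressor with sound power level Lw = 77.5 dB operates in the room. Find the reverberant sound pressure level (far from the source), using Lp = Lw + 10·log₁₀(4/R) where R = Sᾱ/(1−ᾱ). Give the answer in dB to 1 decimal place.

60.9 dB

Σ(Sᵢαᵢ) = 11.7·0.02 + 170·0.01 + 170·0.12 + 150.3·0.74 = 133.556; total area S = 502.0 m².
ᾱ = 0.2660, so room constant R = A/(1−ᾱ) = 181.956 m².
Lp = 77.5 + 10·log₁₀(4/181.956) = 77.5 + (-16.58) = 60.9 dB.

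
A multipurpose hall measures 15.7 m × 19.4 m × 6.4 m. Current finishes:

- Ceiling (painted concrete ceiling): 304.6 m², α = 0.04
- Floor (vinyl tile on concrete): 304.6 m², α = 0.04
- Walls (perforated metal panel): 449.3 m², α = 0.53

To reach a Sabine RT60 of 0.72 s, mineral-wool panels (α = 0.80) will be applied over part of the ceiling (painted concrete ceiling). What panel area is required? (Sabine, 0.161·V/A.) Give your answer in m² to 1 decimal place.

228.1

Summing Sᵢαᵢ: 12.184 + 12.184 + 238.129 → A₁ = 262.497 sabins.
V = 1949.312 m³. Target absorption A₂ = 0.161 × 1949.312 / 0.72 = 435.888 sabins.
Absorption to add: 435.888 − 262.497 = 173.391 sabins.
Net gain per m²: Δα = 0.80 − 0.04 = 0.76.
Panel area = 173.391 / 0.76 = 228.1 m².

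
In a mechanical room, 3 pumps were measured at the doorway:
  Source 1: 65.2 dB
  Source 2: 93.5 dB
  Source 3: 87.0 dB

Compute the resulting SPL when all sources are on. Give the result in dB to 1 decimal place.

94.4 dB

Sum in the linear (power) domain: Σ 10^(Lᵢ/10) = 10^(65.2/10) + 10^(93.5/10) + 10^(87.0/10) = 2.743e+09.
Combined level = 10 log₁₀(2.743e+09) = 94.4 dB.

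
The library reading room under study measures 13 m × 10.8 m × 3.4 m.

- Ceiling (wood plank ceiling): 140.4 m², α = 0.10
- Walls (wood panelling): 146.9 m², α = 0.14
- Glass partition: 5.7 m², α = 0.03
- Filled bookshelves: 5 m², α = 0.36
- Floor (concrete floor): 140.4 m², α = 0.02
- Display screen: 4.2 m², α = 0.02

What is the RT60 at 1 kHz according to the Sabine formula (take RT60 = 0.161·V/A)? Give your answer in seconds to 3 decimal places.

A = Σ Sᵢαᵢ = 140.4·0.10 + 146.9·0.14 + 5.7·0.03 + 5·0.36 + 140.4·0.02 + 4.2·0.02 = 39.469 sabins.
Volume V = 13 × 10.8 × 3.4 = 477.36 m³.
T = 0.161 V/A = 0.161·477.36/39.469 = 1.947 s.

1.947 sec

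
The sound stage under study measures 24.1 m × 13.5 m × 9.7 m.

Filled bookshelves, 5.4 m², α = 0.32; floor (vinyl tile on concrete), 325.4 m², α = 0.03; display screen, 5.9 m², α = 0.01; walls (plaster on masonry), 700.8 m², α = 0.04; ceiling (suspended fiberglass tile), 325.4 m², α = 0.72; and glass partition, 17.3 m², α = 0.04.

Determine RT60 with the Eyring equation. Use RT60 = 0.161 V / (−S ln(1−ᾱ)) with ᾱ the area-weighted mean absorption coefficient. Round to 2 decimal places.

Total surface area S = 5.4 + 325.4 + 5.9 + 700.8 + 325.4 + 17.3 = 1380.2 m².
Σ(Sᵢαᵢ) = 5.4·0.32 + 325.4·0.03 + 5.9·0.01 + 700.8·0.04 + 325.4·0.72 + 17.3·0.04 = 274.561.
ᾱ = 274.561 / 1380.2 = 0.1989.
Eyring denominator: −S ln(1−ᾱ) = 306.086.
V = 24.1 × 13.5 × 9.7 = 3155.895 m³.
RT60 = 0.161 × 3155.895 / 306.086 = 1.66 s.

1.66 sec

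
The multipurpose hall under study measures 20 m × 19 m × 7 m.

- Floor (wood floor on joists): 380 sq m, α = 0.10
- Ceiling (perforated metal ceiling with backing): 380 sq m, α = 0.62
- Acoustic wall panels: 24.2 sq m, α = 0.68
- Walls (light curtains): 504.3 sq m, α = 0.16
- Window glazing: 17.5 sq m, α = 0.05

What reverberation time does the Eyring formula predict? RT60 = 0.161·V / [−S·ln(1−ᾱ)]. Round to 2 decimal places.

Total surface area S = 380 + 380 + 24.2 + 504.3 + 17.5 = 1306.0 sq m.
Absorption A = 380·0.10 + 380·0.62 + 24.2·0.68 + 504.3·0.16 + 17.5·0.05 = 371.619 sabins.
ᾱ = 371.619 / 1306.0 = 0.2845.
−S·ln(1−ᾱ) = −1306.0 × ln(1 − 0.2845) = 437.214.
V = 20 × 19 × 7 = 2660 m³.
T = 0.161·V/[−S·ln(1−ᾱ)] = 0.161·2660/437.214 = 0.98 s.

0.98 sec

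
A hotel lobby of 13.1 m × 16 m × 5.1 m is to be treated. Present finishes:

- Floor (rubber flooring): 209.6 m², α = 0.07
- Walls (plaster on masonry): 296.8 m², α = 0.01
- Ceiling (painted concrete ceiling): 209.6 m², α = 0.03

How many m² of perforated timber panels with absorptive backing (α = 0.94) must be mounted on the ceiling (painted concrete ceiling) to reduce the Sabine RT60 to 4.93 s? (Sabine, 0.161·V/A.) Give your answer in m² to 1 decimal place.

12.1

Equivalent absorption area: A₁ = 209.6*0.07 + 296.8*0.01 + 209.6*0.03 = 23.928 m².
V = 1068.96 m³. Target absorption A₂ = 0.161 × 1068.96 / 4.93 = 34.909 sabins.
Absorption to add: 34.909 − 23.928 = 10.981 sabins.
Net gain per m²: Δα = 0.94 − 0.03 = 0.91.
Area = ΔA/Δα = 10.981/0.91 = 12.1 m².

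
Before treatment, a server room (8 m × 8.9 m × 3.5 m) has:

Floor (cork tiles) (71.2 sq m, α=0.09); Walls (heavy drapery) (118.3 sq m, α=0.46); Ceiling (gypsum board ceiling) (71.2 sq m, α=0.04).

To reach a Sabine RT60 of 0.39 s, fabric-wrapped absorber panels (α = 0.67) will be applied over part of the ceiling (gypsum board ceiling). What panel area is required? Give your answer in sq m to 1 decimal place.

Equivalent absorption area: A₁ = 71.2×0.09 + 118.3×0.46 + 71.2×0.04 = 63.674 sq m.
V = 249.2 m³. Target absorption A₂ = 0.161 × 249.2 / 0.39 = 102.875 sabins.
ΔA needed = 102.875 − 63.674 = 39.201 sabins.
Each sq m of panel replacing the ceiling (gypsum board ceiling) adds (0.67 − 0.04) = 0.63 sabins.
Area = ΔA/Δα = 39.201/0.63 = 62.2 sq m.

62.2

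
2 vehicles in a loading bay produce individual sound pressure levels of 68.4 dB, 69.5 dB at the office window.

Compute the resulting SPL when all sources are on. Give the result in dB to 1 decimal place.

72.0 dB

Converting to relative power and adding: 10^(68.4/10) + 10^(69.5/10) = 1.583e+07.
Combined level = 10 log₁₀(1.583e+07) = 72.0 dB.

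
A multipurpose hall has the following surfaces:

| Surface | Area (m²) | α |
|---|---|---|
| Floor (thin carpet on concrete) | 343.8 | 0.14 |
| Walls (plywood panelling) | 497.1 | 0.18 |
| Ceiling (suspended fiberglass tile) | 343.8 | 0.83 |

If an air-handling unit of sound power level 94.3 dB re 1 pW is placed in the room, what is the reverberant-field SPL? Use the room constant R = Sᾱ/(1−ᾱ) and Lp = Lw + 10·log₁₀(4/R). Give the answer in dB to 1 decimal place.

72.1 dB

A = 422.964 sabins; S = 1184.7 m².
ᾱ = 422.964/1184.7 = 0.3570; R = Sᾱ/(1−ᾱ) = 422.964/(1−0.3570) = 657.798 m².
Lp = 94.3 + 10·log₁₀(4/657.798) = 94.3 + (-22.16) = 72.1 dB.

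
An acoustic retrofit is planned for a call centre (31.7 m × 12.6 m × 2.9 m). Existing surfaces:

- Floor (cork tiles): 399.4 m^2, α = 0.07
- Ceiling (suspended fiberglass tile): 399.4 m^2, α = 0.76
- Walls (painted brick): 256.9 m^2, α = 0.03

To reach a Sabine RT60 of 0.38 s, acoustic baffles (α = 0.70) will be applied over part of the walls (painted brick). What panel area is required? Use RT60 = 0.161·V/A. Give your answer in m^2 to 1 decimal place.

226.2

Summing Sᵢαᵢ: 27.958 + 303.544 + 7.707 → A₁ = 339.209 sabins.
V = 1158.318 m³. Target absorption A₂ = 0.161 × 1158.318 / 0.38 = 490.761 sabins.
Absorption to add: 490.761 − 339.209 = 151.552 sabins.
Net gain per m^2: Δα = 0.70 − 0.03 = 0.67.
Panel area = 151.552 / 0.67 = 226.2 m^2.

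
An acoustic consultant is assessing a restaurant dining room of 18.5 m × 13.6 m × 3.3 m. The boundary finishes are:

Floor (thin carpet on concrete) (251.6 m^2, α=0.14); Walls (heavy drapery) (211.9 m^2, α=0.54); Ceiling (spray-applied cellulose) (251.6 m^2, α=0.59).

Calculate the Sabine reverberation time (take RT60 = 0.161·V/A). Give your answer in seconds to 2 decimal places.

Total absorption A = 251.6*0.14 + 211.9*0.54 + 251.6*0.59
  = 35.224 + 114.426 + 148.444 = 298.094 m^2 sabins.
Volume V = 18.5 × 13.6 × 3.3 = 830.28 m³.
RT60 = 0.161 · V / A = 0.161 × 830.28 / 298.094 = 0.45 s.

0.45 s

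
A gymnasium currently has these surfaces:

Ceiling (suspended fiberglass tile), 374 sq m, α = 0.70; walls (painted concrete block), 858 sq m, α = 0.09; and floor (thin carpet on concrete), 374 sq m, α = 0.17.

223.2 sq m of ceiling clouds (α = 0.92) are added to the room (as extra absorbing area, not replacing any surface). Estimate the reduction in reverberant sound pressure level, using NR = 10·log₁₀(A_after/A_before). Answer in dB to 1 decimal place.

1.8 dB

Equivalent absorption area: A_before = 374×0.70 + 858×0.09 + 374×0.17 = 402.600 sq m.
Added absorption = 223.2 × 0.92 = 205.344 sabins.
A_after = 402.600 + 205.344 = 607.944 sabins.
Reduction = 10 log₁₀(A_after/A_before) = 10 log₁₀(1.5100) = 1.8 dB.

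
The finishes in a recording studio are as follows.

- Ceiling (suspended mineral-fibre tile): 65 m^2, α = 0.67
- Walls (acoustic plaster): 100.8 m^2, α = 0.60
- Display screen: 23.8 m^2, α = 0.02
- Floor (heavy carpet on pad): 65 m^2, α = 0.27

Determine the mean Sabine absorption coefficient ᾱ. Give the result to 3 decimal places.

0.479

Total surface area S = 254.6 m^2.
A = 65*0.67 + 100.8*0.60 + 23.8*0.02 + 65*0.27 = 122.056 sabins.
ᾱ = 122.056 / 254.6 = 0.479.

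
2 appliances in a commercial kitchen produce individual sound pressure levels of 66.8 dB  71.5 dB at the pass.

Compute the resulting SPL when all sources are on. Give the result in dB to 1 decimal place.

Converting to relative power and adding: 10^(66.8/10) + 10^(71.5/10) = 1.891e+07.
Back to dB: 10·log₁₀ Σ = 72.8 dB.

72.8 dB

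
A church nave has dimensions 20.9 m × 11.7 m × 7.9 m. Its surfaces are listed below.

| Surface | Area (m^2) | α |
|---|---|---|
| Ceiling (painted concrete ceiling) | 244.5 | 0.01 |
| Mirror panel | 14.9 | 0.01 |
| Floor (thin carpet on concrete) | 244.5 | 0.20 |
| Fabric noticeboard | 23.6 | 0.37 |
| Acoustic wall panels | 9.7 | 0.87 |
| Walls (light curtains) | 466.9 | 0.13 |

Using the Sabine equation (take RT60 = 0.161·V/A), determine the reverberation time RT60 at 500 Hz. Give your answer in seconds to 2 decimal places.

2.40 sec

A = Σ Sᵢαᵢ = 244.5·0.01 + 14.9·0.01 + 244.5·0.20 + 23.6·0.37 + 9.7·0.87 + 466.9·0.13 = 129.362 sabins.
V = 20.9·11.7·7.9 = 1931.787 m³.
RT60 = 0.161 · V / A = 0.161 × 1931.787 / 129.362 = 2.40 s.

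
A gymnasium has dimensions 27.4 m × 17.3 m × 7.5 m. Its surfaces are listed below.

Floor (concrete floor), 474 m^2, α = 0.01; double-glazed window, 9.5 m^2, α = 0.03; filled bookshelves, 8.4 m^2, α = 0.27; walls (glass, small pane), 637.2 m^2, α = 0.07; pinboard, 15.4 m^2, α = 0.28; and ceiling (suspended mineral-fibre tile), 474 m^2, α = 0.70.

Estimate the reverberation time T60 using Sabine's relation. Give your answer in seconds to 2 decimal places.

1.48 s

Summing Sᵢαᵢ: 4.740 + 0.285 + 2.268 + 44.604 + 4.312 + 331.800 → A = 388.009 sabins.
Room volume: 3555.15 m³.
Sabine: RT60 = 0.161 × 3555.15 / 388.009 = 1.48 s.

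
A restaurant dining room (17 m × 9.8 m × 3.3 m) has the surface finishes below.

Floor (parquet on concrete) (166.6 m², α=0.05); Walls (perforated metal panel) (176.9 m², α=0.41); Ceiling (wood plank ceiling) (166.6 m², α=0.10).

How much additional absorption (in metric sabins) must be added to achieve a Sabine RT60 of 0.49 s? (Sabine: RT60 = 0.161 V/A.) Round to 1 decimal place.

Equivalent absorption area: A₁ = 166.6·0.05 + 176.9·0.41 + 166.6·0.10 = 97.519 m².
V = 549.78 m³. Required absorption A₂ = 0.161 × 549.78 / 0.49 = 180.642 sabins.
Shortfall: 180.642 − 97.519 = 83.1 sabins.

83.1 sabins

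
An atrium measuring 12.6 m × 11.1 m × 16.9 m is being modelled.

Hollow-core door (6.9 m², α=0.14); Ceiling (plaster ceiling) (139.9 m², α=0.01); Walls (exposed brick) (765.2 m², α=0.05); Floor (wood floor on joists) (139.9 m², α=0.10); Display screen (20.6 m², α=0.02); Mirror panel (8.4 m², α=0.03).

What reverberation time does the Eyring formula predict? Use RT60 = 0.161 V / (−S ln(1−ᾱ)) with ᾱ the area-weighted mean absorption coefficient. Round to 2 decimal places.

S = Σ Sᵢ = 1080.9 m².
Absorption A = 6.9×0.14 + 139.9×0.01 + 765.2×0.05 + 139.9×0.10 + 20.6×0.02 + 8.4×0.03 = 55.279 sabins.
ᾱ = 55.279 / 1080.9 = 0.0511.
−S·ln(1−ᾱ) = −1080.9 × ln(1 − 0.0511) = 56.695.
V = 12.6 × 11.1 × 16.9 = 2363.634 m³.
RT60 = 0.161 × 2363.634 / 56.695 = 6.71 s.

6.71 s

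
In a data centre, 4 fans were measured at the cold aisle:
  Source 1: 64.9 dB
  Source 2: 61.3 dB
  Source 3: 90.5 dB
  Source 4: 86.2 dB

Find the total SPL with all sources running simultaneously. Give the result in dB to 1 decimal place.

Converting to relative power and adding: 10^(64.9/10) + 10^(61.3/10) + 10^(90.5/10) + 10^(86.2/10) = 1.543e+09.
L_total = 10·log₁₀(1.543e+09) = 91.9 dB.

91.9 dB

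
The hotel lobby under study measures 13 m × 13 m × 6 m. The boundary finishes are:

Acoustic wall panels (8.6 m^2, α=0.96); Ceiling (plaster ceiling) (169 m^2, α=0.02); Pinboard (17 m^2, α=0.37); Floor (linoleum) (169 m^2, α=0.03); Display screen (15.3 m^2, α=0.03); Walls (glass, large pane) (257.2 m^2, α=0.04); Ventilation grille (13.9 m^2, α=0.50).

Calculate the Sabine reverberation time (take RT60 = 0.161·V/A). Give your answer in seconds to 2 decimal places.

A = Σ Sᵢαᵢ = 8.6*0.96 + 169*0.02 + 17*0.37 + 169*0.03 + 15.3*0.03 + 257.2*0.04 + 13.9*0.50 = 40.693 sabins.
Volume V = 13 × 13 × 6 = 1014 m³.
T = 0.161 V/A = 0.161·1014/40.693 = 4.01 s.

4.01 s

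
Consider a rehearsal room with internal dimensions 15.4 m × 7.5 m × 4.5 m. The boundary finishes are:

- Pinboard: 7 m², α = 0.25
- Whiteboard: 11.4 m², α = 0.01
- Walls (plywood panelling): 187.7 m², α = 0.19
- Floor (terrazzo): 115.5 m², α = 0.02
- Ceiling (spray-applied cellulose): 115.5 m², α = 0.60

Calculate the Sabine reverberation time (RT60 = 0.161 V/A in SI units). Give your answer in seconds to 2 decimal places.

0.77 sec

Total absorption A = 7×0.25 + 11.4×0.01 + 187.7×0.19 + 115.5×0.02 + 115.5×0.60
  = 1.750 + 0.114 + 35.663 + 2.310 + 69.300 = 109.137 m² sabins.
V = 15.4·7.5·4.5 = 519.75 m³.
Sabine: RT60 = 0.161 × 519.75 / 109.137 = 0.77 s.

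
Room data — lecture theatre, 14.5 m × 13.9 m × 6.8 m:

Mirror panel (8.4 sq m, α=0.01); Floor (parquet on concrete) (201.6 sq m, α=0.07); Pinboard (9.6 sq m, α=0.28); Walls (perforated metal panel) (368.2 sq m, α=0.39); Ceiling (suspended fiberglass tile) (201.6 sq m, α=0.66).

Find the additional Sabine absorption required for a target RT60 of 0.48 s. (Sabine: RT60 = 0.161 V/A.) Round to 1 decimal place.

166.2 sabins

Total absorption A₁ = 8.4·0.01 + 201.6·0.07 + 9.6·0.28 + 368.2·0.39 + 201.6·0.66
  = 0.084 + 14.112 + 2.688 + 143.598 + 133.056 = 293.538 sq m sabins.
Target A₂ = 0.161·1370.54/0.48 = 459.702 sabins (V = 1370.54 m³).
ΔA = A₂ − A₁ = 459.702 − 293.538 = 166.2 sabins.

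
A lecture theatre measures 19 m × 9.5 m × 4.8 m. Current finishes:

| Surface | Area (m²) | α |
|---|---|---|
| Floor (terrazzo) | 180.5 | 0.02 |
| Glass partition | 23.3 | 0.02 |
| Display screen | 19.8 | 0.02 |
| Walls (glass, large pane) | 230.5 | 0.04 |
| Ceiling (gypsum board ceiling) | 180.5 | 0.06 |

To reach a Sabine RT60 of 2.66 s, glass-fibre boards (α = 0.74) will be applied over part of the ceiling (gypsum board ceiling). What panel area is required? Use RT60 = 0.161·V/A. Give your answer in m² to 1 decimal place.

41.1

Summing Sᵢαᵢ: 3.610 + 0.466 + 0.396 + 9.220 + 10.830 → A₁ = 24.522 sabins.
Required A₂ = 0.161·866.4/2.66 = 52.440 sabins.
Absorption to add: 52.440 − 24.522 = 27.918 sabins.
Each m² of panel replacing the ceiling (gypsum board ceiling) adds (0.74 − 0.06) = 0.68 sabins.
Area = ΔA/Δα = 27.918/0.68 = 41.1 m².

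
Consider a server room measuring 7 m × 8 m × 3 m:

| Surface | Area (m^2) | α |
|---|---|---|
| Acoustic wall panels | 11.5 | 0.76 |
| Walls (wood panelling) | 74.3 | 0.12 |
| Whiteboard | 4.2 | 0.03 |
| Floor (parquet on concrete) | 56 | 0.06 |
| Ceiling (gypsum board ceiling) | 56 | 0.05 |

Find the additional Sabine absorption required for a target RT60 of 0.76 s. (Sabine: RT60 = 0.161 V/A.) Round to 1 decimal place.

11.6 sabins

Total absorption A₁ = 11.5*0.76 + 74.3*0.12 + 4.2*0.03 + 56*0.06 + 56*0.05
  = 8.740 + 8.916 + 0.126 + 3.360 + 2.800 = 23.942 m^2 sabins.
Target A₂ = 0.161·168/0.76 = 35.589 sabins (V = 168 m³).
Shortfall: 35.589 − 23.942 = 11.6 sabins.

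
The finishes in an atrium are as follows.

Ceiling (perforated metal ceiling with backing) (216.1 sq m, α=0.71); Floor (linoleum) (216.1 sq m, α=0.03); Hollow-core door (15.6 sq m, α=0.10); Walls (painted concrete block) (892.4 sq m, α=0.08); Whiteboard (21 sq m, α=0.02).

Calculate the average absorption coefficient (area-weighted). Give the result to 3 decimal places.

Total surface area S = 1361.2 sq m.
A = 216.1·0.71 + 216.1·0.03 + 15.6·0.10 + 892.4·0.08 + 21·0.02 = 233.286 sabins.
ᾱ = A/S = 0.171.

0.171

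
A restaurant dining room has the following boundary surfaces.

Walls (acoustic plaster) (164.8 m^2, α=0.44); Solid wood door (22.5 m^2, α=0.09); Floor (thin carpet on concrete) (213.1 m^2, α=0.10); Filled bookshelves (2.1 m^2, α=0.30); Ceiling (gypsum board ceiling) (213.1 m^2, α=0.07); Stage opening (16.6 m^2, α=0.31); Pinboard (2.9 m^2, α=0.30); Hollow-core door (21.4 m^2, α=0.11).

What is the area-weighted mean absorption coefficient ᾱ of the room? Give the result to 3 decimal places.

0.182

Total surface area S = 656.5 m^2.
Σ(Sᵢαᵢ) = 164.8*0.44 + 22.5*0.09 + 213.1*0.10 + 2.1*0.30 + 213.1*0.07 + 16.6*0.31 + 2.9*0.30 + 21.4*0.11 = 119.764.
ᾱ = 119.764 / 656.5 = 0.182.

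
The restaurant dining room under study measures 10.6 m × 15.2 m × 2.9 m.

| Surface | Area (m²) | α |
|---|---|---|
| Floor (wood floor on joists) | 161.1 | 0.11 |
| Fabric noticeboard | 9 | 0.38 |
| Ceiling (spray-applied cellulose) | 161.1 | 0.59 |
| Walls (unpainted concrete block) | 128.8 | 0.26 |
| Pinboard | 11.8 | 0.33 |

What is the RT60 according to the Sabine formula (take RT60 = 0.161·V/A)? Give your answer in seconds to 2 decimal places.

0.49 s

Equivalent absorption area: A = 161.1·0.11 + 9·0.38 + 161.1·0.59 + 128.8·0.26 + 11.8·0.33 = 153.572 m².
Volume V = 10.6 × 15.2 × 2.9 = 467.248 m³.
T = 0.161 V/A = 0.161·467.248/153.572 = 0.49 s.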